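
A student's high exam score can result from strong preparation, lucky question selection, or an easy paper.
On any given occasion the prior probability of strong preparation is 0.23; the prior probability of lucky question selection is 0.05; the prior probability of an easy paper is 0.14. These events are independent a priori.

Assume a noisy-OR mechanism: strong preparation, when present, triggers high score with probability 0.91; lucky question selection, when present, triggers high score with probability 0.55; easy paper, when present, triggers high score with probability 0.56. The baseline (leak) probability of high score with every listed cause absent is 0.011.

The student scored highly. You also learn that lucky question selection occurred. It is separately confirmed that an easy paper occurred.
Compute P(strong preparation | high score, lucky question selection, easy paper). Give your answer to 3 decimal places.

Under noisy-OR, P(high score | causes) = 1 − (1−0.011)·∏(1−qᵢ) over the active causes.
P(high score | lucky question selection, easy paper) = 0.804178×0.77 + 0.982376×0.23 = 0.619217 + 0.225946 = 0.845163
Of this, 0.225946 comes from 0.982376×0.23 (the strong preparation=true cases).
Hence the posterior is 0.225946/0.845163 ≈ 0.267.

P(strong preparation | high score, lucky question selection, easy paper) ≈ 0.267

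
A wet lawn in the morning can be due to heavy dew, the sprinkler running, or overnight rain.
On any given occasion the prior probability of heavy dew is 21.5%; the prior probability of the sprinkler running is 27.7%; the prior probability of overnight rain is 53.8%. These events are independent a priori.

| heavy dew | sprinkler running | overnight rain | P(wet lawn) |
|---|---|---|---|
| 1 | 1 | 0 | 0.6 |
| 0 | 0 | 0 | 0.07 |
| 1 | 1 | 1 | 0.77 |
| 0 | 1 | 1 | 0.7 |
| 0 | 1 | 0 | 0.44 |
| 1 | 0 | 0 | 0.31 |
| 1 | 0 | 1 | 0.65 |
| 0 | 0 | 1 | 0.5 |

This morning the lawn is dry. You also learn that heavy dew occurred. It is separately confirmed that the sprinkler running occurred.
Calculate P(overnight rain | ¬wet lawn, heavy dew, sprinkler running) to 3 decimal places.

P(overnight rain | ¬wet lawn, heavy dew, sprinkler running) ≈ 0.401

P(¬wet lawn | heavy dew, sprinkler running) = 0.4*0.462 + 0.23*0.538 = 0.184800 + 0.123740 = 0.308540
Of this, 0.123740 comes from 0.23*0.538 (the overnight rain=true cases).
P(overnight rain | ¬wet lawn, heavy dew, sprinkler running) = 0.123740 / 0.308540 ≈ 0.401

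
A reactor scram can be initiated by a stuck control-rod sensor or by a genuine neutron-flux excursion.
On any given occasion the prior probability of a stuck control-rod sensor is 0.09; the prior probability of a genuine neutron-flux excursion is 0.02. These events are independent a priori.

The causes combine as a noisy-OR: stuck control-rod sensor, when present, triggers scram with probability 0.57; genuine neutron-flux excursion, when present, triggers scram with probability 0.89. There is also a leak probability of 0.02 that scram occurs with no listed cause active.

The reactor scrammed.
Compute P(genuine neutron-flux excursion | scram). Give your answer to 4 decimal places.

Under noisy-OR, P(scram | causes) = 1 − (1−0.02)·∏(1−qᵢ) over the active causes.
For the numerator, keep only genuine neutron-flux excursion=true terms: 0.016238 + 0.001717 = 0.017955
Denominator P(scram): 0.02·0.91·0.98 + 0.8922·0.91·0.02 + 0.5786·0.09·0.98 + 0.953646·0.09·0.02 = 0.086824
P(genuine neutron-flux excursion | scram) = 0.017955/0.086824 ≈ 0.2068

P(genuine neutron-flux excursion | scram) ≈ 0.2068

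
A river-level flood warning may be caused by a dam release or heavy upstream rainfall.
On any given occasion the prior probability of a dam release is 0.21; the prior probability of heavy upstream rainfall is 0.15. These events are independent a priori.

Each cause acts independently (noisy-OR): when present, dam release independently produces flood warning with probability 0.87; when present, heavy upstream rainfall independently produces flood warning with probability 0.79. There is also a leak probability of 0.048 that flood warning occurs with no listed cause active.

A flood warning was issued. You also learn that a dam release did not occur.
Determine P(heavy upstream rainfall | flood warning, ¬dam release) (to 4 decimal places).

Under noisy-OR, P(flood warning | causes) = 1 − (1−0.048)·∏(1−qᵢ) over the active causes.
P(flood warning | ¬dam release) = 0.048·0.85 + 0.80008·0.15 = 0.040800 + 0.120012 = 0.160812
Of this, 0.120012 comes from 0.80008·0.15 (the heavy upstream rainfall=true cases).
So P(heavy upstream rainfall | flood warning, ¬dam release) = 0.120012/0.160812 ≈ 0.7463.

P(heavy upstream rainfall | flood warning, ¬dam release) ≈ 0.7463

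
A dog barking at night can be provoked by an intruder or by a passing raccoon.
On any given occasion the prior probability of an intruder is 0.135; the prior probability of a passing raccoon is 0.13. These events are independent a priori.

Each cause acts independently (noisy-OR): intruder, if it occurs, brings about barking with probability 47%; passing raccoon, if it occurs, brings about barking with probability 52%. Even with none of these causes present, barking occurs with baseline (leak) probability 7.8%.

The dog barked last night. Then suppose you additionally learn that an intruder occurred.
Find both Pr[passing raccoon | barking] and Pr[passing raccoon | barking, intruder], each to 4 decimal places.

Pr[passing raccoon | barking] ≈ 0.3906; Pr[passing raccoon | barking, intruder] ≈ 0.1828

Under noisy-OR, P(barking | causes) = 1 − (1−0.078)·∏(1−qᵢ) over the active causes.
By total probability over the 4 (intruder, passing raccoon) configurations:
  P(barking) = 0.078*0.865*0.87 + 0.55744*0.865*0.13 + 0.51134*0.135*0.87 + 0.765443*0.135*0.13
        = 0.058699 + 0.062684 + 0.060057 + 0.013434 = 0.194874
Configurations with passing raccoon contribute 0.076118, so
  P(passing raccoon | barking) = 0.076118 / 0.194874 ≈ 0.3906

Now condition on the additional information:
By total probability over both values of passing raccoon:
  P(barking | intruder) = 0.51134×0.87 + 0.765443×0.13
        = 0.444866 + 0.099508 = 0.544374
Configurations with passing raccoon contribute 0.099508, so
  P(passing raccoon | barking, intruder) = 0.099508 / 0.544374 ≈ 0.1828
This is intercausal reasoning (explaining away): once intruder accounts for the barking, passing raccoon becomes less likely.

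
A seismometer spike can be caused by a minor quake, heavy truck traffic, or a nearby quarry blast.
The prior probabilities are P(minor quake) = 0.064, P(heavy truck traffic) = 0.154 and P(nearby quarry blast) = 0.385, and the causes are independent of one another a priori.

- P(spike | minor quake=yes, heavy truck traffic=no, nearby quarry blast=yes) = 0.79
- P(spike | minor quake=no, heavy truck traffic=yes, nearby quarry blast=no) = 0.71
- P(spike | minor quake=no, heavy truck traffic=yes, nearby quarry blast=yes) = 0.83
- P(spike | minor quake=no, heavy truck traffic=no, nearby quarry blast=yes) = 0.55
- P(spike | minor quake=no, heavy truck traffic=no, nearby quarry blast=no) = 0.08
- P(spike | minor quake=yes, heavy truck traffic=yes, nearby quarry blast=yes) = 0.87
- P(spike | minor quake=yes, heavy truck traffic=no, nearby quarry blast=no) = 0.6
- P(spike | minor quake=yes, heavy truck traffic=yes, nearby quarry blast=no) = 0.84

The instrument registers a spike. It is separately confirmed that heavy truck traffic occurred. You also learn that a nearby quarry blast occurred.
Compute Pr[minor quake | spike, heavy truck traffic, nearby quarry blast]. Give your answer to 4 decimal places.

Pr[minor quake | spike, heavy truck traffic, nearby quarry blast] ≈ 0.0669

Sum P(spike|·) weighted by the priors over both values of minor quake:
  P(spike | heavy truck traffic, nearby quarry blast) = 0.83*0.936 + 0.87*0.064
        = 0.776880 + 0.055680 = 0.832560
The terms with minor quake present sum to 0.055680, so
  P(minor quake | spike, heavy truck traffic, nearby quarry blast) = 0.055680 / 0.832560 ≈ 0.0669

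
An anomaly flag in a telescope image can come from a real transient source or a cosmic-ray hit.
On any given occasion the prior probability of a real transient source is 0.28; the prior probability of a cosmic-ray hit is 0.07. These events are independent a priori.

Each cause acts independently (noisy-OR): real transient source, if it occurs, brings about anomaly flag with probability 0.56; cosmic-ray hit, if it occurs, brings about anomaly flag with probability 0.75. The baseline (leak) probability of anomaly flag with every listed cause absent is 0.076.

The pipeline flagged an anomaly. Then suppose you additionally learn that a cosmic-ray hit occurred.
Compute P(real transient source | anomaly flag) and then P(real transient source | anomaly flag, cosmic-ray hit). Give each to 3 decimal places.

Under noisy-OR, P(anomaly flag | causes) = 1 − (1−0.076)·∏(1−qᵢ) over the active causes.
Numerator (weight on configurations with real transient source): 0.154532 + 0.017608 = 0.172140
Denominator P(anomaly flag): 0.076·0.72·0.93 + 0.769·0.72·0.07 + 0.59344·0.28·0.93 + 0.89836·0.28·0.07 = 0.261788
P(real transient source | anomaly flag) = 0.172140/0.261788 ≈ 0.658

With the extra evidence:
Sum P(anomaly flag|·) weighted by the priors over both values of real transient source:
  P(anomaly flag | cosmic-ray hit) = 0.769·0.72 + 0.89836·0.28
        = 0.553680 + 0.251541 = 0.805221
Keeping only the real transient source-present terms gives 0.251541, so
  P(real transient source | anomaly flag, cosmic-ray hit) = 0.251541 / 0.805221 ≈ 0.312

P(real transient source | anomaly flag) ≈ 0.658; P(real transient source | anomaly flag, cosmic-ray hit) ≈ 0.312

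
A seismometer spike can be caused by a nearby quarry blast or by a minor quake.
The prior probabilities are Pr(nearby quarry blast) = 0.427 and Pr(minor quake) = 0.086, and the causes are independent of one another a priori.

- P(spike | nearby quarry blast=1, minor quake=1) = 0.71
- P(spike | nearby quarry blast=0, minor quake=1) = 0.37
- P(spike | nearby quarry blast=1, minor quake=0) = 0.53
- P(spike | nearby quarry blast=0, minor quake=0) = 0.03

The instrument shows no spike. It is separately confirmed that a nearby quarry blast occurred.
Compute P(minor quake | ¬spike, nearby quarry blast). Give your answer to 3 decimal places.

Enumerate both values of minor quake and weight by the priors:
  P(¬spike | nearby quarry blast) = 0.47×0.914 + 0.29×0.086
        = 0.429580 + 0.024940 = 0.454520
Configurations with minor quake contribute 0.024940, so
  P(minor quake | ¬spike, nearby quarry blast) = 0.024940 / 0.454520 ≈ 0.055

P(minor quake | ¬spike, nearby quarry blast) ≈ 0.055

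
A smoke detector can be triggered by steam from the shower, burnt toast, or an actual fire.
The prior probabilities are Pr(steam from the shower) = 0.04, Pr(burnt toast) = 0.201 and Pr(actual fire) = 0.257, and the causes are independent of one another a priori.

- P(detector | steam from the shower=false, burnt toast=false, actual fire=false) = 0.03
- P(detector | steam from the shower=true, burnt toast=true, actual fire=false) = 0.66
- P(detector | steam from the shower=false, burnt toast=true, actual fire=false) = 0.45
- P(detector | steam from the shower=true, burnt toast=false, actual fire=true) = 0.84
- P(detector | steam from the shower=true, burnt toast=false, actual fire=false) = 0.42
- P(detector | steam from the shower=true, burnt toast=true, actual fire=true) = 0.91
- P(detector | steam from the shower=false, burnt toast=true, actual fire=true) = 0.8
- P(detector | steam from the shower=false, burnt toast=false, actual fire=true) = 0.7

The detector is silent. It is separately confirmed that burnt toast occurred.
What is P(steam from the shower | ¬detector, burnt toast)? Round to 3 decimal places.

P(steam from the shower | ¬detector, burnt toast) ≈ 0.024

P(¬detector | burnt toast) = 0.55×0.96×0.743 + 0.2×0.96×0.257 + 0.34×0.04×0.743 + 0.09×0.04×0.257 = 0.392304 + 0.049344 + 0.010105 + 0.000925 = 0.452678
Of this, 0.011030 comes from 0.010105 + 0.000925 (the steam from the shower=true cases).
So P(steam from the shower | ¬detector, burnt toast) = 0.011030/0.452678 ≈ 0.024.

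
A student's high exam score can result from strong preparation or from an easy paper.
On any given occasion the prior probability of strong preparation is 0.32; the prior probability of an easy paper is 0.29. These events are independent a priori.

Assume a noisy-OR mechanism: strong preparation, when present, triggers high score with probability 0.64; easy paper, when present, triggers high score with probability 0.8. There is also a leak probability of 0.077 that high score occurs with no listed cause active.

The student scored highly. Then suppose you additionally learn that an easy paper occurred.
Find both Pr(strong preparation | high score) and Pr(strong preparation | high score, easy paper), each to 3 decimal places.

Under noisy-OR, P(high score | causes) = 1 − (1−0.077)·∏(1−qᵢ) over the active causes.
Enumerate the 4 (strong preparation, easy paper) configurations and weight by the priors:
  P(high score) = 0.077*0.68*0.71 + 0.8154*0.68*0.29 + 0.66772*0.32*0.71 + 0.933544*0.32*0.29
        = 0.037176 + 0.160797 + 0.151706 + 0.086633 = 0.436312
The terms with strong preparation present sum to 0.238339, so
  P(strong preparation | high score) = 0.238339 / 0.436312 ≈ 0.546

Now also conditioning on easy paper=true:
Numerator (weight on configurations with strong preparation): 0.933544*0.32 = 0.298734
The normalizing constant is 0.8154*0.68 + 0.933544*0.32 = 0.853206
P(strong preparation | high score, easy paper) = 0.298734/0.853206 ≈ 0.350
— easy paper explains away the evidence for strong preparation.

Pr(strong preparation | high score) ≈ 0.546; Pr(strong preparation | high score, easy paper) ≈ 0.350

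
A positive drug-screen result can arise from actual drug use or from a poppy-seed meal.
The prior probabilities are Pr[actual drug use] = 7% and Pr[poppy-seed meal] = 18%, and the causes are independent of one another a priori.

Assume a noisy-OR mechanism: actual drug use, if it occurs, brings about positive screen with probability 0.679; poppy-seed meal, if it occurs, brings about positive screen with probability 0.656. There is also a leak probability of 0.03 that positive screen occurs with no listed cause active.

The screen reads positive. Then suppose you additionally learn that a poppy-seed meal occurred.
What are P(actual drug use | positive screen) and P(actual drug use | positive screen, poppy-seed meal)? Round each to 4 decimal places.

Under noisy-OR, P(positive screen | causes) = 1 − (1−0.03)·∏(1−qᵢ) over the active causes.
By total probability over the 4 (actual drug use, poppy-seed meal) configurations:
  P(positive screen) = 0.03·0.93·0.82 + 0.66632·0.93·0.18 + 0.68863·0.07·0.82 + 0.892889·0.07·0.18
        = 0.022878 + 0.111542 + 0.039527 + 0.011250 = 0.185197
Configurations with actual drug use contribute 0.050777, so
  P(actual drug use | positive screen) = 0.050777 / 0.185197 ≈ 0.2742

Now also conditioning on poppy-seed meal=true:
P(positive screen | poppy-seed meal) = 0.66632×0.93 + 0.892889×0.07 = 0.619678 + 0.062502 = 0.682180
The actual drug use-present share is 0.892889×0.07 = 0.062502.
Hence the posterior is 0.062502/0.682180 ≈ 0.0916.
Conditioning on poppy-seed meal lowers the posterior on actual drug use: the classic explaining-away effect in a common-effect structure.

P(actual drug use | positive screen) ≈ 0.2742; P(actual drug use | positive screen, poppy-seed meal) ≈ 0.0916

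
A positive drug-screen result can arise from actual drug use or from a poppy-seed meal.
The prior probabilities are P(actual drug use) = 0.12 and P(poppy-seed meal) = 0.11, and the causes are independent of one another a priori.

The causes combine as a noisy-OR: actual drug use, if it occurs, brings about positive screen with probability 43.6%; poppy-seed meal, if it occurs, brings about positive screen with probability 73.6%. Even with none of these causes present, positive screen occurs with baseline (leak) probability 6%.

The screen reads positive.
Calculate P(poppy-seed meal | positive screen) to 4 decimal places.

P(poppy-seed meal | positive screen) ≈ 0.4640

Under noisy-OR, P(positive screen | causes) = 1 − (1−0.06)·∏(1−qᵢ) over the active causes.
P(positive screen) = 0.06·0.88·0.89 + 0.75184·0.88·0.11 + 0.46984·0.12·0.89 + 0.860038·0.12·0.11 = 0.046992 + 0.072778 + 0.050179 + 0.011353 = 0.181302
Of this, 0.084131 comes from 0.072778 + 0.011353 (the poppy-seed meal=true cases).
P(poppy-seed meal | positive screen) = 0.084131 / 0.181302 ≈ 0.4640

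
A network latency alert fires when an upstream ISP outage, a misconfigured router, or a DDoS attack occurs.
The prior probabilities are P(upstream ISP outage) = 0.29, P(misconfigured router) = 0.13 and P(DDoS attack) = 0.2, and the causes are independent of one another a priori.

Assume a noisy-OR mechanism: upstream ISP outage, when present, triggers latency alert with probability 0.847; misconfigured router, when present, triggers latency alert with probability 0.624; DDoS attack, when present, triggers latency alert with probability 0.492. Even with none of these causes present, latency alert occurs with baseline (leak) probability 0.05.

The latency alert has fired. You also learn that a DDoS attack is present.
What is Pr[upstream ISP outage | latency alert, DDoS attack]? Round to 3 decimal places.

Pr[upstream ISP outage | latency alert, DDoS attack] ≈ 0.406

Under noisy-OR, P(latency alert | causes) = 1 − (1−0.05)·∏(1−qᵢ) over the active causes.
For the numerator, keep only upstream ISP outage=true terms: 0.233671 + 0.036653 = 0.270324
Normalizer over all consistent configurations: 0.5174×0.71×0.87 + 0.818542×0.71×0.13 + 0.926162×0.29×0.87 + 0.972237×0.29×0.13 = 0.665473
Posterior = 0.270324 / 0.665473 ≈ 0.406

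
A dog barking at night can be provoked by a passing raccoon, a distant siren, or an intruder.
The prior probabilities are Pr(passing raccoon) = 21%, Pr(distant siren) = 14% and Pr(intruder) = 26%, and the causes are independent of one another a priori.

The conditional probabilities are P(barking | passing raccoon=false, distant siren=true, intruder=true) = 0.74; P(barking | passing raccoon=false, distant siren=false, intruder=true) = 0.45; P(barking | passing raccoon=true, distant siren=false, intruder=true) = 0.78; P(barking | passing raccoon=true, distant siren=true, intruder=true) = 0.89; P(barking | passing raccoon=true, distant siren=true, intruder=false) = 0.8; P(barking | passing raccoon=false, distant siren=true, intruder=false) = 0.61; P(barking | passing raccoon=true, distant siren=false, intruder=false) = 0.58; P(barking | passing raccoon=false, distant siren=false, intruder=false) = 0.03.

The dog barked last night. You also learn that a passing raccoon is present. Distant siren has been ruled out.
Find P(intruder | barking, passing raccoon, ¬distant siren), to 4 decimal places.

P(intruder | barking, passing raccoon, ¬distant siren) ≈ 0.3209

Sum P(barking|·) weighted by the priors over both values of intruder:
  P(barking | passing raccoon, ¬distant siren) = 0.58×0.74 + 0.78×0.26
        = 0.429200 + 0.202800 = 0.632000
Keeping only the intruder-present terms gives 0.202800, so
  P(intruder | barking, passing raccoon, ¬distant siren) = 0.202800 / 0.632000 ≈ 0.3209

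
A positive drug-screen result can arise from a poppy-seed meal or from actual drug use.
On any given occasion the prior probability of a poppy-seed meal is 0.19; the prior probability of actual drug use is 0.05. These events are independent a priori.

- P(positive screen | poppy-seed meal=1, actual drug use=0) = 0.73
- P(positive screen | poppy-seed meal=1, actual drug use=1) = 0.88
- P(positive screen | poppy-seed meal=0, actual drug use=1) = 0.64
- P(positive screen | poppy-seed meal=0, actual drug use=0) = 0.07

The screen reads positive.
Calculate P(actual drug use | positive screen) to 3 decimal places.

Weight on actual drug use=true, given the evidence: 0.025920 + 0.008360 = 0.034280
The normalizing constant is 0.07×0.81×0.95 + 0.64×0.81×0.05 + 0.73×0.19×0.95 + 0.88×0.19×0.05 = 0.219910
Posterior = 0.034280 / 0.219910 ≈ 0.156

P(actual drug use | positive screen) ≈ 0.156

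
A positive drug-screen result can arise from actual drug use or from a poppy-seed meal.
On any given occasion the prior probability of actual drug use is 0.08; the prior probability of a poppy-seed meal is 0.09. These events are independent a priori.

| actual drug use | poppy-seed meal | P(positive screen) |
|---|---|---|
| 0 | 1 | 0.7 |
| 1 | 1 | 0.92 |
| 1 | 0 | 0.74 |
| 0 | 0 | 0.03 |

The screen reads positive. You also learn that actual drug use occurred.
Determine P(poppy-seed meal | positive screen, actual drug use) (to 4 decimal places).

P(poppy-seed meal | positive screen, actual drug use) ≈ 0.1095

Enumerate both values of poppy-seed meal and weight by the priors:
  P(positive screen | actual drug use) = 0.74*0.91 + 0.92*0.09
        = 0.673400 + 0.082800 = 0.756200
Configurations with poppy-seed meal contribute 0.082800, so
  P(poppy-seed meal | positive screen, actual drug use) = 0.082800 / 0.756200 ≈ 0.1095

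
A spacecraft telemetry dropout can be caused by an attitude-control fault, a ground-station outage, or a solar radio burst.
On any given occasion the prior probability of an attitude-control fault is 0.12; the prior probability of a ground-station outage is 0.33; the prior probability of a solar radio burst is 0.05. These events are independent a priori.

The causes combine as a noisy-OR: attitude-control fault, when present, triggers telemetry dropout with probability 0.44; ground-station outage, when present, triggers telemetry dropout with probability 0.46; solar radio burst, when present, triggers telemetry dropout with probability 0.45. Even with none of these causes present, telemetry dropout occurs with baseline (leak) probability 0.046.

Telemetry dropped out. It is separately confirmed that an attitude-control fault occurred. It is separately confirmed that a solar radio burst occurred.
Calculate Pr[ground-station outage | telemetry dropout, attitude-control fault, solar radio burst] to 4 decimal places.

Pr[ground-station outage | telemetry dropout, attitude-control fault, solar radio burst] ≈ 0.3698

Under noisy-OR, P(telemetry dropout | causes) = 1 − (1−0.046)·∏(1−qᵢ) over the active causes.
Weight on ground-station outage=true, given the evidence: 0.841331·0.33 = 0.277639
Normalizer over all consistent configurations: 0.706168·0.67 + 0.841331·0.33 = 0.750772
P(ground-station outage | telemetry dropout, attitude-control fault, solar radio burst) = 0.277639/0.750772 ≈ 0.3698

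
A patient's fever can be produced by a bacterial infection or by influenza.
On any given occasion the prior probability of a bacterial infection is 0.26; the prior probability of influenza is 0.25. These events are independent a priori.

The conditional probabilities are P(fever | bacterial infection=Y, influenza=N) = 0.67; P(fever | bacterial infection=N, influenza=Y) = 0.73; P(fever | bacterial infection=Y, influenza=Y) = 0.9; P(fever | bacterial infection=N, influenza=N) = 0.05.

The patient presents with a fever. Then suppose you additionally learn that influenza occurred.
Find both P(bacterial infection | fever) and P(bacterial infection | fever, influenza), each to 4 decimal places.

P(bacterial infection | fever) ≈ 0.5374; P(bacterial infection | fever, influenza) ≈ 0.3022

P(fever) = 0.05×0.74×0.75 + 0.73×0.74×0.25 + 0.67×0.26×0.75 + 0.9×0.26×0.25 = 0.027750 + 0.135050 + 0.130650 + 0.058500 = 0.351950
Of this, 0.189150 comes from 0.130650 + 0.058500 (the bacterial infection=true cases).
P(bacterial infection | fever) = 0.189150 / 0.351950 ≈ 0.5374

Now also conditioning on influenza=true:
P(fever | influenza) = 0.73×0.74 + 0.9×0.26 = 0.540200 + 0.234000 = 0.774200
Restricting to configurations with bacterial infection present: 0.9×0.26 = 0.234000.
So P(bacterial infection | fever, influenza) = 0.234000/0.774200 ≈ 0.3022.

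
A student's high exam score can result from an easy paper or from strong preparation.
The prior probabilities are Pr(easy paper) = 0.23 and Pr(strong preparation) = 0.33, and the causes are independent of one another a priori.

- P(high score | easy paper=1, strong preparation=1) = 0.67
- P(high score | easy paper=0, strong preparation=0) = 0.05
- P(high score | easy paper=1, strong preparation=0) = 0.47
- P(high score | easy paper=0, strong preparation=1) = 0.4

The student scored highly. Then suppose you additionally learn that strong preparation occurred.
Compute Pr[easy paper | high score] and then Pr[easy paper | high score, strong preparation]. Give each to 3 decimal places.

P(high score) = 0.05×0.77×0.67 + 0.4×0.77×0.33 + 0.47×0.23×0.67 + 0.67×0.23×0.33 = 0.025795 + 0.101640 + 0.072427 + 0.050853 = 0.250715
Of this, 0.123280 comes from 0.072427 + 0.050853 (the easy paper=true cases).
P(easy paper | high score) = 0.123280 / 0.250715 ≈ 0.492

Now condition on the additional information:
Numerator (weight on configurations with easy paper): 0.67·0.23 = 0.154100
Normalizer over all consistent configurations: 0.4·0.77 + 0.67·0.23 = 0.462100
P(easy paper | high score, strong preparation) = 0.154100/0.462100 ≈ 0.333
Conditioning on strong preparation lowers the posterior on easy paper: the classic explaining-away effect in a common-effect structure.

Pr[easy paper | high score] ≈ 0.492; Pr[easy paper | high score, strong preparation] ≈ 0.333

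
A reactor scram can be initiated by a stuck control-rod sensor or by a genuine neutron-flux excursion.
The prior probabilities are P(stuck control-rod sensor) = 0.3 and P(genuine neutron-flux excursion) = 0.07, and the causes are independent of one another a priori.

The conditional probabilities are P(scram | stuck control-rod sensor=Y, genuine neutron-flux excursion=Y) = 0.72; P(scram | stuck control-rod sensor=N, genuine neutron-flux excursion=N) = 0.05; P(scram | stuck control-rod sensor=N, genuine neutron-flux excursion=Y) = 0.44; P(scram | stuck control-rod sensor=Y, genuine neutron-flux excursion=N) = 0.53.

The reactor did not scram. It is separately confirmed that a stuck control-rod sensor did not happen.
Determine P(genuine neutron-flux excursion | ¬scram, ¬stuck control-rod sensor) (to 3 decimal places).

P(genuine neutron-flux excursion | ¬scram, ¬stuck control-rod sensor) ≈ 0.042

Numerator (weight on configurations with genuine neutron-flux excursion): 0.56·0.07 = 0.039200
The normalizing constant is 0.95·0.93 + 0.56·0.07 = 0.922700
Posterior = 0.039200 / 0.922700 ≈ 0.042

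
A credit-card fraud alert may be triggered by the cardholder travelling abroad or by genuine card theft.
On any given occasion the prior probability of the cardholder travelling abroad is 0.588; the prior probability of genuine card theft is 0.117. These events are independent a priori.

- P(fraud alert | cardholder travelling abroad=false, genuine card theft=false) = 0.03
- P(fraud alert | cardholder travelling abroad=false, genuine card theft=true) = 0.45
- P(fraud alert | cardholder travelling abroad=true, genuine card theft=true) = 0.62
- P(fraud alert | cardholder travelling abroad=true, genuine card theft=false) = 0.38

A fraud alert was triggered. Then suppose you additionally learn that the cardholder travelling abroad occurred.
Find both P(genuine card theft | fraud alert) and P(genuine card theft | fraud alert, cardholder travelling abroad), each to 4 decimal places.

P(fraud alert) = 0.03*0.412*0.883 + 0.45*0.412*0.117 + 0.38*0.588*0.883 + 0.62*0.588*0.117 = 0.010914 + 0.021692 + 0.197298 + 0.042654 = 0.272558
Restricting to configurations with genuine card theft present: 0.021692 + 0.042654 = 0.064346.
P(genuine card theft | fraud alert) = 0.064346 / 0.272558 ≈ 0.2361

With the extra evidence:
Sum P(fraud alert|·) weighted by the priors over both values of genuine card theft:
  P(fraud alert | cardholder travelling abroad) = 0.38·0.883 + 0.62·0.117
        = 0.335540 + 0.072540 = 0.408080
Configurations with genuine card theft contribute 0.072540, so
  P(genuine card theft | fraud alert, cardholder travelling abroad) = 0.072540 / 0.408080 ≈ 0.1778
— cardholder travelling abroad explains away the evidence for genuine card theft.

P(genuine card theft | fraud alert) ≈ 0.2361; P(genuine card theft | fraud alert, cardholder travelling abroad) ≈ 0.1778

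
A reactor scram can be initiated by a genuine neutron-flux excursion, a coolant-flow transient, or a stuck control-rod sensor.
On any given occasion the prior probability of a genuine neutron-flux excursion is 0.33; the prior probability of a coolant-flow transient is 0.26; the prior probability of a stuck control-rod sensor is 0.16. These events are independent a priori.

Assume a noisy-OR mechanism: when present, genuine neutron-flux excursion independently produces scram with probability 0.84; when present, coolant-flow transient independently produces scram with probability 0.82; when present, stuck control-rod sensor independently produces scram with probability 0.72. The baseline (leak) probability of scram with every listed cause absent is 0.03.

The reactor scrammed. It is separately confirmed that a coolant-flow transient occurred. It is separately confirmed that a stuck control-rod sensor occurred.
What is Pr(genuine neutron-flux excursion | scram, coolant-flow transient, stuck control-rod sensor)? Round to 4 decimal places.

Pr(genuine neutron-flux excursion | scram, coolant-flow transient, stuck control-rod sensor) ≈ 0.3394

Under noisy-OR, P(scram | causes) = 1 − (1−0.03)·∏(1−qᵢ) over the active causes.
P(scram | coolant-flow transient, stuck control-rod sensor) = 0.951112·0.67 + 0.992178·0.33 = 0.637245 + 0.327419 = 0.964664
Restricting to configurations with genuine neutron-flux excursion present: 0.992178·0.33 = 0.327419.
So P(genuine neutron-flux excursion | scram, coolant-flow transient, stuck control-rod sensor) = 0.327419/0.964664 ≈ 0.3394.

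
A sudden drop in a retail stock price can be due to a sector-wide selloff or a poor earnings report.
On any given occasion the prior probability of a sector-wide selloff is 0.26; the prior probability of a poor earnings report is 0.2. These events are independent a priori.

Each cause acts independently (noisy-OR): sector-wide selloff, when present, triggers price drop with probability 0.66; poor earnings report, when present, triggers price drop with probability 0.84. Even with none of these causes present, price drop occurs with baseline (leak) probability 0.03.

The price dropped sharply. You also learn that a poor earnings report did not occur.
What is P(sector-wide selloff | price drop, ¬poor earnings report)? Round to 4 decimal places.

Under noisy-OR, P(price drop | causes) = 1 − (1−0.03)·∏(1−qᵢ) over the active causes.
Weight on sector-wide selloff=true, given the evidence: 0.6702*0.26 = 0.174252
The normalizing constant is 0.03*0.74 + 0.6702*0.26 = 0.196452
Posterior = 0.174252 / 0.196452 ≈ 0.8870

P(sector-wide selloff | price drop, ¬poor earnings report) ≈ 0.8870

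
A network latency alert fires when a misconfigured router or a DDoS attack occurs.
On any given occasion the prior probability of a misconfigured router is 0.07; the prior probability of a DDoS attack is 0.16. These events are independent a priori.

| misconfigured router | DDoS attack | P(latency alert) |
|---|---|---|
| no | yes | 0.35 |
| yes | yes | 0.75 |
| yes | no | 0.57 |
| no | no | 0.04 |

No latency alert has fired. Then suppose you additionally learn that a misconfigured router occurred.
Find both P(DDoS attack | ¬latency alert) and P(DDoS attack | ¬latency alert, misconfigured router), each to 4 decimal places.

P(DDoS attack | ¬latency alert) ≈ 0.1138; P(DDoS attack | ¬latency alert, misconfigured router) ≈ 0.0997

Numerator (weight on configurations with DDoS attack): 0.096720 + 0.002800 = 0.099520
Normalizer over all consistent configurations: 0.96×0.93×0.84 + 0.65×0.93×0.16 + 0.43×0.07×0.84 + 0.25×0.07×0.16 = 0.874756
Posterior = 0.099520 / 0.874756 ≈ 0.1138

With the extra evidence:
For the numerator, keep only DDoS attack=true terms: 0.25·0.16 = 0.040000
Denominator P(¬latency alert | misconfigured router): 0.43·0.84 + 0.25·0.16 = 0.401200
Posterior = 0.040000 / 0.401200 ≈ 0.0997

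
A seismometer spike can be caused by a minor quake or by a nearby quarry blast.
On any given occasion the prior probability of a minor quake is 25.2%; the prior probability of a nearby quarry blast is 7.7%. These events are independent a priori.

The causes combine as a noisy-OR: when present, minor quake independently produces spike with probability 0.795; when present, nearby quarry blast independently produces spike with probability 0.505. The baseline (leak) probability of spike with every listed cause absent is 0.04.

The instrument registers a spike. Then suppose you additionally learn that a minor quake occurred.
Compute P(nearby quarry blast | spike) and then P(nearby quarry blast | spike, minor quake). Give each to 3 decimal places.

Under noisy-OR, P(spike | causes) = 1 − (1−0.04)·∏(1−qᵢ) over the active causes.
P(spike) = 0.04*0.748*0.923 + 0.5248*0.748*0.077 + 0.8032*0.252*0.923 + 0.902584*0.252*0.077 = 0.027616 + 0.030226 + 0.186821 + 0.017514 = 0.262177
Restricting to configurations with nearby quarry blast present: 0.030226 + 0.017514 = 0.047740.
So P(nearby quarry blast | spike) = 0.047740/0.262177 ≈ 0.182.

Now also conditioning on minor quake=true:
Sum P(spike|·) weighted by the priors over both values of nearby quarry blast:
  P(spike | minor quake) = 0.8032*0.923 + 0.902584*0.077
        = 0.741354 + 0.069499 = 0.810853
The terms with nearby quarry blast present sum to 0.069499, so
  P(nearby quarry blast | spike, minor quake) = 0.069499 / 0.810853 ≈ 0.086
Conditioning on minor quake lowers the posterior on nearby quarry blast: the classic explaining-away effect in a common-effect structure.

P(nearby quarry blast | spike) ≈ 0.182; P(nearby quarry blast | spike, minor quake) ≈ 0.086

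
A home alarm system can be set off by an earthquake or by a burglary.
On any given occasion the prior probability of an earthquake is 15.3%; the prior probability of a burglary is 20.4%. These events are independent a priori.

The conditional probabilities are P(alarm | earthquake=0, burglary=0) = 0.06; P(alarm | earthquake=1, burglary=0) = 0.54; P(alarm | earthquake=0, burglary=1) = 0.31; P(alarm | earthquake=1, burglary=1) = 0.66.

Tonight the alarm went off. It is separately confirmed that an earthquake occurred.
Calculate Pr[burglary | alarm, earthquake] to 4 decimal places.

By total probability over both values of burglary:
  P(alarm | earthquake) = 0.54*0.796 + 0.66*0.204
        = 0.429840 + 0.134640 = 0.564480
The terms with burglary present sum to 0.134640, so
  P(burglary | alarm, earthquake) = 0.134640 / 0.564480 ≈ 0.2385

Pr[burglary | alarm, earthquake] ≈ 0.2385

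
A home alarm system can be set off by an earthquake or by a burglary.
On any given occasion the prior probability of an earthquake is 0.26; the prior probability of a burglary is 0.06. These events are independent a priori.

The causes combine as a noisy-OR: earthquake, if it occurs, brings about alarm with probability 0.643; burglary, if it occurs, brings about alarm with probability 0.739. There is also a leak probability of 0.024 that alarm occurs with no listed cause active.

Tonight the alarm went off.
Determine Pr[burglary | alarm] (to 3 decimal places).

Pr[burglary | alarm] ≈ 0.212

Under noisy-OR, P(alarm | causes) = 1 − (1−0.024)·∏(1−qᵢ) over the active causes.
P(alarm) = 0.024*0.74*0.94 + 0.745264*0.74*0.06 + 0.651568*0.26*0.94 + 0.909059*0.26*0.06 = 0.016694 + 0.033090 + 0.159243 + 0.014181 = 0.223208
Restricting to configurations with burglary present: 0.033090 + 0.014181 = 0.047271.
Hence the posterior is 0.047271/0.223208 ≈ 0.212.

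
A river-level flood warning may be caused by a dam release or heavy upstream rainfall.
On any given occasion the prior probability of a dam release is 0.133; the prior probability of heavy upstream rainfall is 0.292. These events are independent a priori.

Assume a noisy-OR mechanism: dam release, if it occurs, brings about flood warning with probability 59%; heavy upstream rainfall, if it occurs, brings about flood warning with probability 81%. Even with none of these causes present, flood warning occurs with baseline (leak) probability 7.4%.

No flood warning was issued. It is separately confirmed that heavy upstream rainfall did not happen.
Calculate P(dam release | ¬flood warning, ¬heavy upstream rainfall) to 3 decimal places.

Under noisy-OR, P(flood warning | causes) = 1 − (1−0.074)·∏(1−qᵢ) over the active causes.
Sum P(¬flood warning|·) weighted by the priors over both values of dam release:
  P(¬flood warning | ¬heavy upstream rainfall) = 0.926*0.867 + 0.37966*0.133
        = 0.802842 + 0.050495 = 0.853337
Keeping only the dam release-present terms gives 0.050495, so
  P(dam release | ¬flood warning, ¬heavy upstream rainfall) = 0.050495 / 0.853337 ≈ 0.059

P(dam release | ¬flood warning, ¬heavy upstream rainfall) ≈ 0.059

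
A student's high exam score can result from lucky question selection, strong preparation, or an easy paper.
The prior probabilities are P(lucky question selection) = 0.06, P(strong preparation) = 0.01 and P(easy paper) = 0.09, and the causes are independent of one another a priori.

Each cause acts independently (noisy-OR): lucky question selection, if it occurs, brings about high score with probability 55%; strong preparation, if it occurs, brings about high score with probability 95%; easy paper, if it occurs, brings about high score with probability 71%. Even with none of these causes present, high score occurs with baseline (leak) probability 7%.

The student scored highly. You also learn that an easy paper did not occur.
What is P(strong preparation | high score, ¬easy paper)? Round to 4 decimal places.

Under noisy-OR, P(high score | causes) = 1 − (1−0.07)·∏(1−qᵢ) over the active causes.
By total probability over the 4 (lucky question selection, strong preparation) configurations:
  P(high score | ¬easy paper) = 0.07×0.94×0.99 + 0.9535×0.94×0.01 + 0.5815×0.06×0.99 + 0.979075×0.06×0.01
        = 0.065142 + 0.008963 + 0.034541 + 0.000587 = 0.109233
The terms with strong preparation present sum to 0.009550, so
  P(strong preparation | high score, ¬easy paper) = 0.009550 / 0.109233 ≈ 0.0874

P(strong preparation | high score, ¬easy paper) ≈ 0.0874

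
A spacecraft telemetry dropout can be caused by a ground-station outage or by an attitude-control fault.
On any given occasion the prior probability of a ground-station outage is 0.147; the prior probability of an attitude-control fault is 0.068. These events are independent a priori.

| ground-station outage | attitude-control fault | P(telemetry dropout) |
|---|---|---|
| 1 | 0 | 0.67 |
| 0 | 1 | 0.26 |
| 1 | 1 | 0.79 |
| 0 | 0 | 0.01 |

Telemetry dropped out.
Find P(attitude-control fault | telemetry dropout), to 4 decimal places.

Weight on attitude-control fault=true, given the evidence: 0.015081 + 0.007897 = 0.022978
Normalizer over all consistent configurations: 0.01*0.853*0.932 + 0.26*0.853*0.068 + 0.67*0.147*0.932 + 0.79*0.147*0.068 = 0.122721
P(attitude-control fault | telemetry dropout) = 0.022978/0.122721 ≈ 0.1872

P(attitude-control fault | telemetry dropout) ≈ 0.1872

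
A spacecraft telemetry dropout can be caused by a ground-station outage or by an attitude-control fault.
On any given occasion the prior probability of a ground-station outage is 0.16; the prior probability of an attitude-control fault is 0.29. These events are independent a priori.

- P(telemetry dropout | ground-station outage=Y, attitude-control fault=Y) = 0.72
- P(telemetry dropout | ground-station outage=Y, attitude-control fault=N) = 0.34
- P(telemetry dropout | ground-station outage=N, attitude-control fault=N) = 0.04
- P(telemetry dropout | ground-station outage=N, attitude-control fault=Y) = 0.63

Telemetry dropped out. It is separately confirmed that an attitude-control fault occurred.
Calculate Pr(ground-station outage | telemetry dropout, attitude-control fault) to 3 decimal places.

Sum P(telemetry dropout|·) weighted by the priors over both values of ground-station outage:
  P(telemetry dropout | attitude-control fault) = 0.63×0.84 + 0.72×0.16
        = 0.529200 + 0.115200 = 0.644400
The terms with ground-station outage present sum to 0.115200, so
  P(ground-station outage | telemetry dropout, attitude-control fault) = 0.115200 / 0.644400 ≈ 0.179

Pr(ground-station outage | telemetry dropout, attitude-control fault) ≈ 0.179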